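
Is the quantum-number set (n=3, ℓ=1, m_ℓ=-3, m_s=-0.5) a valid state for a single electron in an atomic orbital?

Not allowed

The magnetic quantum number must satisfy −ℓ ≤ m_ℓ ≤ ℓ. With ℓ = 1, m_ℓ can only be -1, 0, 1, so m_ℓ = -3 is forbidden.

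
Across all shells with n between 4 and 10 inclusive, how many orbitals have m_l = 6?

Treat each shell separately and count matching orbitals:
n=7 → 1; n=8 → 2; n=9 → 3; n=10 → 4.
Total orbitals: 1 + 2 + 3 + 4 = 10.

10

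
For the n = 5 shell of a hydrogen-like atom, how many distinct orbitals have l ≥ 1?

The (l, m_l) pairs meeting l ≥ 1 give: l=1 → 3; l=2 → 5; l=3 → 7; l=4 → 9.
Total orbitals: 3 + 5 + 7 + 9 = 24.

24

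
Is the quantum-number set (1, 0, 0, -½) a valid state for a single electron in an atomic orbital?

n = 1 is a positive integer. l = 0 satisfies 0 ≤ l ≤ n−1 = 0. m_l = 0 lies in the range −l … +l (here 0). m_s = -1/2 is one of ±1/2.
All four constraints are satisfied.

Yes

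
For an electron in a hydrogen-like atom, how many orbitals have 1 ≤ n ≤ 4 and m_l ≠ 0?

20

Work shell by shell — for each n, count the (l, m_l) pairs that satisfy m_l ≠ 0:
n=2 → 2; n=3 → 6; n=4 → 12.
Total orbitals: 2 + 6 + 12 = 20.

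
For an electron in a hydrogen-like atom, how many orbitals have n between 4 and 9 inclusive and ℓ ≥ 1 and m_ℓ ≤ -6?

Go shell by shell, enumerating (ℓ, m_ℓ) with ℓ ≥ 1 and m_ℓ ≤ -6:
n=7 → 1; n=8 → 3; n=9 → 6.
Total orbitals: 1 + 3 + 6 = 10.

10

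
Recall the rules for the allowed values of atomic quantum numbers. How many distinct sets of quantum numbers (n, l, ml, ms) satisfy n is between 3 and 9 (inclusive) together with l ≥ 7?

94

Go shell by shell, enumerating (l, ml) with l ≥ 7:
n=8 → 15; n=9 → 32.
Orbitals: 15 + 32 = 47. Including both spin states (ms = ±1/2) gives 2 × 47 = 94 states.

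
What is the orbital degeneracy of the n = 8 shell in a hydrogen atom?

64

The n = 8 shell contains n² = 8² = 64 orbitals.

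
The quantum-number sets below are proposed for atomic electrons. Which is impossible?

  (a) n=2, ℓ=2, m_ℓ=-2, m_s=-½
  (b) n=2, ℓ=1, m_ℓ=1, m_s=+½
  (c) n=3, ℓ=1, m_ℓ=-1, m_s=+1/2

(a)

(a) has ℓ = 2 ≥ n = 2, violating 0 ≤ ℓ ≤ n−1.
The remaining sets (b), (c) satisfy all four rules.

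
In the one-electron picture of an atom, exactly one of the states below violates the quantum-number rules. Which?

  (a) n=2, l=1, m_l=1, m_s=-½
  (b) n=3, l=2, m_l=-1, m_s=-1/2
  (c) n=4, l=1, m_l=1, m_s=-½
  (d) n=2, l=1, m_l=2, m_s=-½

(d)

(d) has |m_l| = 2 > l = 1, violating −l ≤ m_l ≤ l.
The remaining sets (a), (b), (c) satisfy all four rules.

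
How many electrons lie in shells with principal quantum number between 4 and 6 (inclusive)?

Shell n has n² orbitals: 4²=16 + 5²=25 + 6²=36 = 77 orbitals.
Two spin states per orbital: 2 × 77 = 154 electrons.

154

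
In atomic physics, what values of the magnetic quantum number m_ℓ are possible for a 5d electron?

-2, -1, 0, 1, 2

The 5d subshell has ℓ = 2, and m_ℓ takes every integer from −ℓ to +ℓ. With ℓ = 2 that gives the 5 values -2, -1, 0, 1, 2.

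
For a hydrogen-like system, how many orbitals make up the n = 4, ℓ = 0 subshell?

1

A subshell has 2ℓ+1 orbitals; with ℓ = 0, that's 1.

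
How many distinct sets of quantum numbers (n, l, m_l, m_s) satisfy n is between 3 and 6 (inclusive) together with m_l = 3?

Per-shell orbital counts meeting the constraint:
n=4 → 1; n=5 → 2; n=6 → 3.
Orbitals: 1 + 2 + 3 = 6. Including both spin states (m_s = ±1/2) gives 2 × 6 = 12 states.

12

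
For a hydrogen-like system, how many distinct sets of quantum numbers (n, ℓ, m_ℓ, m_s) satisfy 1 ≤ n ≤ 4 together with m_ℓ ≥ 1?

Go shell by shell, enumerating (ℓ, m_ℓ) with m_ℓ ≥ 1:
n=2 → 1; n=3 → 3; n=4 → 6.
Orbitals: 1 + 3 + 6 = 10. Including both spin states (m_s = ±1/2) gives 2 × 10 = 20 states.

20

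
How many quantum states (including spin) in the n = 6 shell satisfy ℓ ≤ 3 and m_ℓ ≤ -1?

Contributions: ℓ=1 → 1; ℓ=2 → 2; ℓ=3 → 3.
Orbitals: 1 + 2 + 3 = 6. Each orbital carries two spin states, so 6 × 2 = 12 states.

12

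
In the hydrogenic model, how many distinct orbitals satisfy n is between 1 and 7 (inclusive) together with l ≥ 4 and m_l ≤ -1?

Count contributing orbitals for each principal shell:
n=5 → 4; n=6 → 9; n=7 → 15.
Total orbitals: 4 + 9 + 15 = 28.

28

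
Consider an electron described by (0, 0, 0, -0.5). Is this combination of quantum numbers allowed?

The principal quantum number must be a positive integer (n ≥ 1), but here n = 0.

Invalid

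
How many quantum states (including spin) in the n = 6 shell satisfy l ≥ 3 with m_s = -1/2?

27

Go through l = 0, …, 5 (the values permitted for n = 6).
Orbitals with l ≥ 3, by l: l=3 → 7; l=4 → 9; l=5 → 11.
Orbitals: 7 + 9 + 11 = 27. With m_s fixed to a single value there is one state per orbital, giving 27 states.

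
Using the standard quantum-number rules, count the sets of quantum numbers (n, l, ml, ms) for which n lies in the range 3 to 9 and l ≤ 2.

126

Count contributing orbitals for each principal shell:
n=3 → 9; n=4 → 9; n=5 → 9; n=6 → 9; n=7 → 9; n=8 → 9; n=9 → 9.
Orbitals: 9 + 9 + 9 + 9 + 9 + 9 + 9 = 63. Including both spin states (ms = ±1/2) gives 2 × 63 = 126 states.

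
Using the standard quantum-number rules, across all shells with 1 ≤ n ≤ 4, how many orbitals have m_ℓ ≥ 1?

10

Go shell by shell, enumerating (ℓ, m_ℓ) with m_ℓ ≥ 1:
n=2 → 1; n=3 → 3; n=4 → 6.
Total orbitals: 1 + 3 + 6 = 10.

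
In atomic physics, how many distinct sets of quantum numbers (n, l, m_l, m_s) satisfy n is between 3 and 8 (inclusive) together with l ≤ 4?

Treat each shell separately and count matching orbitals:
n=3 → 9; n=4 → 16; n=5 → 25; n=6 → 25; n=7 → 25; n=8 → 25.
Orbitals: 9 + 16 + 25 + 25 + 25 + 25 = 125. Including both spin states (m_s = ±1/2) gives 2 × 125 = 250 states.

250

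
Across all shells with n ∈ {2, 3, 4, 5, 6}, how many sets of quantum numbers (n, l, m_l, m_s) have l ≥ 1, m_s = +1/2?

Count contributing orbitals for each principal shell:
n=2 → 3; n=3 → 8; n=4 → 15; n=5 → 24; n=6 → 35.
Orbitals: 3 + 8 + 15 + 24 + 35 = 85. With m_s fixed to +1/2 there is one state per orbital, so 85 states.

85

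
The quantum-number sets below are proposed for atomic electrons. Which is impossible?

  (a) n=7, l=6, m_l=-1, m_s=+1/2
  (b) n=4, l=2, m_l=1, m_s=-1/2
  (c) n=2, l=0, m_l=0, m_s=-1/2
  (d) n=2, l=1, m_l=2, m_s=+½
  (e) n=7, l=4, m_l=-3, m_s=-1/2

(d) has |m_l| = 2 > l = 1, violating −l ≤ m_l ≤ l.
The remaining sets (a), (b), (c), (e) satisfy all four rules.

(d)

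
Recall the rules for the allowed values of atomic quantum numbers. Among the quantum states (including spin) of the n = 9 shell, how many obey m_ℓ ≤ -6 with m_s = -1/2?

Go through ℓ = 0, …, 8 (the values permitted for n = 9).
Contributions: ℓ=6 → 1; ℓ=7 → 2; ℓ=8 → 3.
Orbitals: 1 + 2 + 3 = 6. With m_s fixed to a single value there is one state per orbital, giving 6 states.

6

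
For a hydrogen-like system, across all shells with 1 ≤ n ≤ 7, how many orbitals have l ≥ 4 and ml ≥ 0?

34

Treat each shell separately and count matching orbitals:
n=5 → 5; n=6 → 11; n=7 → 18.
Total orbitals: 5 + 11 + 18 = 34.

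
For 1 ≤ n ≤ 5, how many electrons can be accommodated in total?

110

Total orbitals = 1² + 2² + 3² + 4² + 5² = 55. Doubling for spin gives 110 electrons.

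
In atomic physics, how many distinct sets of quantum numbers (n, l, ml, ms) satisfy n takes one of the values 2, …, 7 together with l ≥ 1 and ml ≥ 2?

Count contributing orbitals for each principal shell:
n=3 → 1; n=4 → 3; n=5 → 6; n=6 → 10; n=7 → 15.
Orbitals: 1 + 3 + 6 + 10 + 15 = 35. Including both spin states (ms = ±1/2) gives 2 × 35 = 70 states.

70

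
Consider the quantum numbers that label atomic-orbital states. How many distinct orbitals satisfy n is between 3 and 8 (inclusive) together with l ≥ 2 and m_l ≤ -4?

20

Per-shell orbital counts meeting the constraint:
n=5 → 1; n=6 → 3; n=7 → 6; n=8 → 10.
Total orbitals: 1 + 3 + 6 + 10 = 20.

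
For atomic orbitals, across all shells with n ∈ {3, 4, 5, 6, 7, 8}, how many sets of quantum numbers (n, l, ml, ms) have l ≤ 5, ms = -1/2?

Work shell by shell — for each n, count the (l, ml) pairs that satisfy l ≤ 5:
n=3 → 9; n=4 → 16; n=5 → 25; n=6 → 36; n=7 → 36; n=8 → 36.
Orbitals: 9 + 16 + 25 + 36 + 36 + 36 = 158. With ms fixed to -1/2 there is one state per orbital, so 158 states.

158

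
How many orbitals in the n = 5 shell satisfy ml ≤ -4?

The n = 5 shell has l = 0 through 4; check each.
The (l, ml) pairs meeting ml ≤ -4 give: l=4 → 1.
Total orbitals: 1.

1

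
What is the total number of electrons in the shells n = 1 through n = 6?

182

Shell n has n² orbitals: 1²=1 + 2²=4 + 3²=9 + 4²=16 + 5²=25 + 6²=36 = 91 orbitals.
Two spin states per orbital: 2 × 91 = 182 electrons.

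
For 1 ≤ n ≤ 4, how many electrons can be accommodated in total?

Total orbitals = 1² + 2² + 3² + 4² = 30. Doubling for spin gives 60 electrons.

60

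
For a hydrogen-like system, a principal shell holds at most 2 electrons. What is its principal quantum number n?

n = 1

2n² = 2 ⇒ n² = 1 ⇒ n = 1.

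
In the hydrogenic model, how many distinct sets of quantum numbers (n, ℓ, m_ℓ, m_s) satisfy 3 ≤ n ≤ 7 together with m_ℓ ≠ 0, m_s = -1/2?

Per-shell orbital counts meeting the constraint:
n=3 → 6; n=4 → 12; n=5 → 20; n=6 → 30; n=7 → 42.
Orbitals: 6 + 12 + 20 + 30 + 42 = 110. With m_s fixed to -1/2 there is one state per orbital, so 110 states.

110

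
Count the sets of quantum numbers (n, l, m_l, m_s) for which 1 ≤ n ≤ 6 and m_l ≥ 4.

For each n in the range, tally the orbitals obeying m_l ≥ 4:
n=5 → 1; n=6 → 3.
Orbitals: 1 + 3 = 4. Including both spin states (m_s = ±1/2) gives 2 × 4 = 8 states.

8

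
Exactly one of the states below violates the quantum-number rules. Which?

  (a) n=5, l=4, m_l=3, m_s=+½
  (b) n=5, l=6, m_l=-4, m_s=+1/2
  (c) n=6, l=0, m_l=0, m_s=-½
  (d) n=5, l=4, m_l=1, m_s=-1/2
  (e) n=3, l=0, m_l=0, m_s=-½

(b) has l = 6 ≥ n = 5, violating 0 ≤ l ≤ n−1.
The remaining sets (a), (c), (d), (e) satisfy all four rules.

(b)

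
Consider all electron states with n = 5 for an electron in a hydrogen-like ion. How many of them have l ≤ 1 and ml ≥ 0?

6

With n = 5 the allowed l are 0, 1, …, 4.
The (l, ml) pairs meeting l ≤ 1 and ml ≥ 0 give: l=0 → 1; l=1 → 2.
Orbitals: 1 + 2 = 3. Each orbital carries two spin states, so 3 × 2 = 6 states.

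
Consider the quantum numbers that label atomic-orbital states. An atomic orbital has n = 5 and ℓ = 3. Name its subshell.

ℓ = 3 corresponds to the letter 'f', so the subshell is 5f.

5f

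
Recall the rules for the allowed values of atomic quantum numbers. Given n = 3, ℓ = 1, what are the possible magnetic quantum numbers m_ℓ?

-1, 0, 1

m_ℓ takes every integer from −ℓ to +ℓ. With ℓ = 1 that gives the 3 values -1, 0, 1.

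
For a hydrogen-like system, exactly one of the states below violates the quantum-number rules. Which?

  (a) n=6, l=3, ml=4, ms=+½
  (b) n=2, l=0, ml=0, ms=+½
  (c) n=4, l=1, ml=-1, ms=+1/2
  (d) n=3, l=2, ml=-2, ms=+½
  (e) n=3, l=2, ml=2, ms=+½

(a)

(a) has |ml| = 4 > l = 3, violating −l ≤ ml ≤ l.
The remaining sets (b), (c), (d), (e) satisfy all four rules.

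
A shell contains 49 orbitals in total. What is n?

n² = 49 ⇒ n = 7.

n = 7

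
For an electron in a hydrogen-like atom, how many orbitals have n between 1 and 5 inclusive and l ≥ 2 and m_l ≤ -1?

16

Work shell by shell — for each n, count the (l, m_l) pairs that satisfy l ≥ 2 and m_l ≤ -1:
n=3 → 2; n=4 → 5; n=5 → 9.
Total orbitals: 2 + 5 + 9 = 16.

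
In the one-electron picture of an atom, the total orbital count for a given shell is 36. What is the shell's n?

n = 6

n² = 36 ⇒ n = 6.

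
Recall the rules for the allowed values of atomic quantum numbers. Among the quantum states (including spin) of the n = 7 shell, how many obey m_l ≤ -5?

With n = 7 the allowed l are 0, 1, …, 6.
The (l, m_l) pairs meeting m_l ≤ -5 give: l=5 → 1; l=6 → 2.
Orbitals: 1 + 2 = 3. Each orbital carries two spin states, so 3 × 2 = 6 states.

6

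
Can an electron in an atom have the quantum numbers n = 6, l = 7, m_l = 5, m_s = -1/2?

The orbital quantum number must satisfy 0 ≤ l ≤ n−1. With n = 6 the allowed l values are 0, 1, 2, 3, 4, 5, so l = 7 is out of range.

Invalid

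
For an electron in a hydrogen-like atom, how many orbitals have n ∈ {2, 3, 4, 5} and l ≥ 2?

For each n in the range, tally the orbitals obeying l ≥ 2:
n=3 → 5; n=4 → 12; n=5 → 21.
Total orbitals: 5 + 12 + 21 = 38.

38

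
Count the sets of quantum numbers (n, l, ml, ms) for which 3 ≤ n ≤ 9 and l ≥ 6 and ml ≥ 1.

80

Work shell by shell — for each n, count the (l, ml) pairs that satisfy l ≥ 6 and ml ≥ 1:
n=7 → 6; n=8 → 13; n=9 → 21.
Orbitals: 6 + 13 + 21 = 40. Including both spin states (ms = ±1/2) gives 2 × 40 = 80 states.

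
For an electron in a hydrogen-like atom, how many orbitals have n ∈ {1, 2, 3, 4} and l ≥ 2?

17

For each n in the range, tally the orbitals obeying l ≥ 2:
n=3 → 5; n=4 → 12.
Total orbitals: 5 + 12 = 17.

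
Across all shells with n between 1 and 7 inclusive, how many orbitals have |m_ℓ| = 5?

6

Count contributing orbitals for each principal shell:
n=6 → 2; n=7 → 4.
Total orbitals: 2 + 4 = 6.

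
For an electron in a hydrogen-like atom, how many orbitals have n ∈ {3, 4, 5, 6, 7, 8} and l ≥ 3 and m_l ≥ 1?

Per-shell orbital counts meeting the constraint:
n=4 → 3; n=5 → 7; n=6 → 12; n=7 → 18; n=8 → 25.
Total orbitals: 3 + 7 + 12 + 18 + 25 = 65.

65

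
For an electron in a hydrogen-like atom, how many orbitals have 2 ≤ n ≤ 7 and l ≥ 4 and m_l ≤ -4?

Count contributing orbitals for each principal shell:
n=5 → 1; n=6 → 3; n=7 → 6.
Total orbitals: 1 + 3 + 6 = 10.

10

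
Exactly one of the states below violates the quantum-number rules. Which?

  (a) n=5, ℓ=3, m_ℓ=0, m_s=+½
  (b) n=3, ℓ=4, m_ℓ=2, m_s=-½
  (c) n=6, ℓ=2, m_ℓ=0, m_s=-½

(b) has ℓ = 4 ≥ n = 3, violating 0 ≤ ℓ ≤ n−1.
The remaining sets (a), (c) satisfy all four rules.

(b)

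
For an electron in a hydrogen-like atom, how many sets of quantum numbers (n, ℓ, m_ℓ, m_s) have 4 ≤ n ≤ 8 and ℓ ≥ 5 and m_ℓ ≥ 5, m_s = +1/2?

Treat each shell separately and count matching orbitals:
n=6 → 1; n=7 → 3; n=8 → 6.
Orbitals: 1 + 3 + 6 = 10. With m_s fixed to +1/2 there is one state per orbital, so 10 states.

10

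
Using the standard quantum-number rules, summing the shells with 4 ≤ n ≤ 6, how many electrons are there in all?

154

Shell n has n² orbitals: 4²=16 + 5²=25 + 6²=36 = 77 orbitals.
Two spin states per orbital: 2 × 77 = 154 electrons.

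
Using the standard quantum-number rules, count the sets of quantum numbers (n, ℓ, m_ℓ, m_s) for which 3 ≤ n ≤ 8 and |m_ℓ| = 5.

24

Work shell by shell — for each n, count the (ℓ, m_ℓ) pairs that satisfy |m_ℓ| = 5:
n=6 → 2; n=7 → 4; n=8 → 6.
Orbitals: 2 + 4 + 6 = 12. Including both spin states (m_s = ±1/2) gives 2 × 12 = 24 states.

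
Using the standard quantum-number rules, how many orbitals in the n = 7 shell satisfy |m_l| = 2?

Contributions: l=2 → 2; l=3 → 2; l=4 → 2; l=5 → 2; l=6 → 2.
Total orbitals: 2 + 2 + 2 + 2 + 2 = 10.

10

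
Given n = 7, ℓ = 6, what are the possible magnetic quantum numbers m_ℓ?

m_ℓ takes every integer from −ℓ to +ℓ. With ℓ = 6 that gives the 13 values -6, -5, -4, -3, -2, -1, 0, 1, 2, 3, 4, 5, 6.

-6, -5, -4, -3, -2, -1, 0, 1, 2, 3, 4, 5, 6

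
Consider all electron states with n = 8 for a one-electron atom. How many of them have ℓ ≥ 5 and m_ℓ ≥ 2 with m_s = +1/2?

15

With n = 8 the allowed ℓ are 0, 1, …, 7.
Per ℓ-value: ℓ=5 → 4; ℓ=6 → 5; ℓ=7 → 6.
Orbitals: 4 + 5 + 6 = 15. With m_s fixed to a single value there is one state per orbital, giving 15 states.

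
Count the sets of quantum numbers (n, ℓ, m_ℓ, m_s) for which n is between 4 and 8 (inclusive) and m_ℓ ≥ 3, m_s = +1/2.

Treat each shell separately and count matching orbitals:
n=4 → 1; n=5 → 3; n=6 → 6; n=7 → 10; n=8 → 15.
Orbitals: 1 + 3 + 6 + 10 + 15 = 35. With m_s fixed to +1/2 there is one state per orbital, so 35 states.

35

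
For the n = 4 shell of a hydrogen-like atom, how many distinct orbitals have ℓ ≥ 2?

12

The n = 4 shell has ℓ = 0 through 3; check each.
The (ℓ, m_ℓ) pairs meeting ℓ ≥ 2 give: ℓ=2 → 5; ℓ=3 → 7.
Total orbitals: 5 + 7 = 12.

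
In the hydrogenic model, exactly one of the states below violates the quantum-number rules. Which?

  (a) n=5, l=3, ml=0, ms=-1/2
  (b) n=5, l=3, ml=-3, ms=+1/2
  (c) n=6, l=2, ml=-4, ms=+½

(c) has |ml| = 4 > l = 2, violating −l ≤ ml ≤ l.
The remaining sets (a), (b) satisfy all four rules.

(c)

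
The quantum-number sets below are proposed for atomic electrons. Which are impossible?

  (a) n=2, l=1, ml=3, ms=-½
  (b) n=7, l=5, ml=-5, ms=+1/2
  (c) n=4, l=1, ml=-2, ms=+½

(a) has |ml| = 3 > l = 1, violating −l ≤ ml ≤ l.
(c) has |ml| = 2 > l = 1, violating −l ≤ ml ≤ l.
The remaining set (b) satisfies all four rules.

(a) and (c)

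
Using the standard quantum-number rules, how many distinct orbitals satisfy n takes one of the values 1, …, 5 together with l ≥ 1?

50

Count contributing orbitals for each principal shell:
n=2 → 3; n=3 → 8; n=4 → 15; n=5 → 24.
Total orbitals: 3 + 8 + 15 + 24 = 50.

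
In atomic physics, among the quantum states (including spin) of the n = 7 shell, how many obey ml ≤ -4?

The n = 7 shell has l = 0 through 6; check each.
The (l, ml) pairs meeting ml ≤ -4 give: l=4 → 1; l=5 → 2; l=6 → 3.
Orbitals: 1 + 2 + 3 = 6. Each orbital carries two spin states, so 6 × 2 = 12 states.

12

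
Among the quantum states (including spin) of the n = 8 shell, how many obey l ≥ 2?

120

The n = 8 shell has l = 0 through 7; check each.
Contributions: l=2 → 5; l=3 → 7; l=4 → 9; l=5 → 11; l=6 → 13; l=7 → 15.
Orbitals: 5 + 7 + 9 + 11 + 13 + 15 = 60. Each orbital carries two spin states, so 60 × 2 = 120 states.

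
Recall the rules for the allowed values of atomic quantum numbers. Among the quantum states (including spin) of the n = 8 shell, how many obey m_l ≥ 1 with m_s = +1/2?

28

Go through l = 0, …, 7 (the values permitted for n = 8).
Contributions: l=1 → 1; l=2 → 2; l=3 → 3; l=4 → 4; l=5 → 5; l=6 → 6; l=7 → 7.
Orbitals: 1 + 2 + 3 + 4 + 5 + 6 + 7 = 28. With m_s fixed to a single value there is one state per orbital, giving 28 states.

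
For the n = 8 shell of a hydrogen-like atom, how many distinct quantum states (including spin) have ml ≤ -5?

12

Go through l = 0, …, 7 (the values permitted for n = 8).
Per l-value: l=5 → 1; l=6 → 2; l=7 → 3.
Orbitals: 1 + 2 + 3 = 6. Each orbital carries two spin states, so 6 × 2 = 12 states.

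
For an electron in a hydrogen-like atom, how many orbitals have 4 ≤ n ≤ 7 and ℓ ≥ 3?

90

Count contributing orbitals for each principal shell:
n=4 → 7; n=5 → 16; n=6 → 27; n=7 → 40.
Total orbitals: 7 + 16 + 27 + 40 = 90.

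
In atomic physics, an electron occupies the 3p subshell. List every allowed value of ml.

-1, 0, 1

The 3p subshell has l = 1, and ml takes every integer from −l to +l. With l = 1 that gives the 3 values -1, 0, 1.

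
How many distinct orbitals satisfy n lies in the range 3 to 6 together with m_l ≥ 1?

34

Work shell by shell — for each n, count the (l, m_l) pairs that satisfy m_l ≥ 1:
n=3 → 3; n=4 → 6; n=5 → 10; n=6 → 15.
Total orbitals: 3 + 6 + 10 + 15 = 34.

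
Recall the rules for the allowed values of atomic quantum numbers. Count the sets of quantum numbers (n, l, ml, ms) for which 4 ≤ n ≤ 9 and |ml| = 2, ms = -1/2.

Count contributing orbitals for each principal shell:
n=4 → 4; n=5 → 6; n=6 → 8; n=7 → 10; n=8 → 12; n=9 → 14.
Orbitals: 4 + 6 + 8 + 10 + 12 + 14 = 54. With ms fixed to -1/2 there is one state per orbital, so 54 states.

54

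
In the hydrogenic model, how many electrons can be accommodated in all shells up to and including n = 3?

28

Total orbitals = 1² + 2² + 3² = 14. Doubling for spin gives 28 electrons.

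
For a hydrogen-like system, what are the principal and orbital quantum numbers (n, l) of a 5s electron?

The leading integer gives n = 5; the letter 's' means l = 0.

n = 5, l = 0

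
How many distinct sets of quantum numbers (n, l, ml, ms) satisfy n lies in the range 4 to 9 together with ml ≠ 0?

464

Work shell by shell — for each n, count the (l, ml) pairs that satisfy ml ≠ 0:
n=4 → 12; n=5 → 20; n=6 → 30; n=7 → 42; n=8 → 56; n=9 → 72.
Orbitals: 12 + 20 + 30 + 42 + 56 + 72 = 232. Including both spin states (ms = ±1/2) gives 2 × 232 = 464 states.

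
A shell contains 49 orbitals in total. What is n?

n = 7

n² = 49 ⇒ n = 7.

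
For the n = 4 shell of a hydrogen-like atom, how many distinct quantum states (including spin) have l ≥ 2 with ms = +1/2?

12

Go through l = 0, …, 3 (the values permitted for n = 4).
Orbitals with l ≥ 2, by l: l=2 → 5; l=3 → 7.
Orbitals: 5 + 7 = 12. With ms fixed to a single value there is one state per orbital, giving 12 states.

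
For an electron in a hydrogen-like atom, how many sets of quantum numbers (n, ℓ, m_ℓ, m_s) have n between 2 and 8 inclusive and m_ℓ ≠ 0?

Work shell by shell — for each n, count the (ℓ, m_ℓ) pairs that satisfy m_ℓ ≠ 0:
n=2 → 2; n=3 → 6; n=4 → 12; n=5 → 20; n=6 → 30; n=7 → 42; n=8 → 56.
Orbitals: 2 + 6 + 12 + 20 + 30 + 42 + 56 = 168. Including both spin states (m_s = ±1/2) gives 2 × 168 = 336 states.

336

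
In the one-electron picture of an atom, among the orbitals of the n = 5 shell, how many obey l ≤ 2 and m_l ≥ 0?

Contributions: l=0 → 1; l=1 → 2; l=2 → 3.
Total orbitals: 1 + 2 + 3 = 6.

6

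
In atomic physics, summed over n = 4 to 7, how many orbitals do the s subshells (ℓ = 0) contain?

4

An s subshell (ℓ = 0) exists for every n ≥ 1, so shells n = 4, 5, 6, 7 each contribute one — 4 subshells.
Since each s subshell has 2·0+1 = 1 orbital, the total is 4 × 1 = 4.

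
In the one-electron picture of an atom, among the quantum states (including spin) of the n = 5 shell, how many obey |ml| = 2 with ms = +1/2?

6

The n = 5 shell has l = 0 through 4; check each.
Orbitals with |ml| = 2, by l: l=2 → 2; l=3 → 2; l=4 → 2.
Orbitals: 2 + 2 + 2 = 6. With ms fixed to a single value there is one state per orbital, giving 6 states.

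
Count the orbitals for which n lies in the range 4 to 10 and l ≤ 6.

Treat each shell separately and count matching orbitals:
n=4 → 16; n=5 → 25; n=6 → 36; n=7 → 49; n=8 → 49; n=9 → 49; n=10 → 49.
Total orbitals: 16 + 25 + 36 + 49 + 49 + 49 + 49 = 273.

273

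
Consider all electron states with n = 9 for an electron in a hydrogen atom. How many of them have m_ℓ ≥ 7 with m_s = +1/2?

3

Go through ℓ = 0, …, 8 (the values permitted for n = 9).
Per ℓ-value: ℓ=7 → 1; ℓ=8 → 2.
Orbitals: 1 + 2 = 3. With m_s fixed to a single value there is one state per orbital, giving 3 states.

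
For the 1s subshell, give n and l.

n = 1, l = 0

The leading integer gives n = 1; the letter 's' means l = 0.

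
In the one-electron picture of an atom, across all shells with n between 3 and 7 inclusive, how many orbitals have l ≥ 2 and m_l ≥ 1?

Per-shell orbital counts meeting the constraint:
n=3 → 2; n=4 → 5; n=5 → 9; n=6 → 14; n=7 → 20.
Total orbitals: 2 + 5 + 9 + 14 + 20 = 50.

50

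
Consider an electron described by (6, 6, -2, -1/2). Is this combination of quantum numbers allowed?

No

The orbital quantum number must satisfy 0 ≤ ℓ ≤ n−1. With n = 6 the allowed ℓ values are 0, 1, 2, 3, 4, 5, so ℓ = 6 is out of range.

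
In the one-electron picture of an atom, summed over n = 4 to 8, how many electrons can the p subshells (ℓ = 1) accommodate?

A p subshell (ℓ = 1) exists for every n ≥ 2, so shells n = 4, 5, 6, 7, 8 each contribute one — 5 subshells.
Since each p subshell holds 2(2·1+1) = 6 electrons, the total is 5 × 6 = 30.

30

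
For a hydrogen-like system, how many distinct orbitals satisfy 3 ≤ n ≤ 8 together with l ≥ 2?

Count contributing orbitals for each principal shell:
n=3 → 5; n=4 → 12; n=5 → 21; n=6 → 32; n=7 → 45; n=8 → 60.
Total orbitals: 5 + 12 + 21 + 32 + 45 + 60 = 175.

175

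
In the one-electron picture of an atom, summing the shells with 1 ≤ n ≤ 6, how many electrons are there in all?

182

Shell n has n² orbitals: 1²=1 + 2²=4 + 3²=9 + 4²=16 + 5²=25 + 6²=36 = 91 orbitals.
Two spin states per orbital: 2 × 91 = 182 electrons.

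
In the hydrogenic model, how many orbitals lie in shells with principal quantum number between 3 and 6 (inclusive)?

86

Shell n has n² orbitals: 3²=9 + 4²=16 + 5²=25 + 6²=36 = 86 orbitals.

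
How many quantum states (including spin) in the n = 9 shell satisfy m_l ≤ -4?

Go through l = 0, …, 8 (the values permitted for n = 9).
The (l, m_l) pairs meeting m_l ≤ -4 give: l=4 → 1; l=5 → 2; l=6 → 3; l=7 → 4; l=8 → 5.
Orbitals: 1 + 2 + 3 + 4 + 5 = 15. Each orbital carries two spin states, so 15 × 2 = 30 states.

30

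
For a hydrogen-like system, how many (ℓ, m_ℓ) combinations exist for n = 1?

1

The n = 1 shell contains n² = 1² = 1 orbital.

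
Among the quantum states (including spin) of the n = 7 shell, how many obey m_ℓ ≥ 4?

12

Go through ℓ = 0, …, 6 (the values permitted for n = 7).
Per ℓ-value: ℓ=4 → 1; ℓ=5 → 2; ℓ=6 → 3.
Orbitals: 1 + 2 + 3 = 6. Each orbital carries two spin states, so 6 × 2 = 12 states.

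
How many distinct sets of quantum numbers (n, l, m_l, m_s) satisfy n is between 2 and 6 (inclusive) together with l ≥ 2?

Work shell by shell — for each n, count the (l, m_l) pairs that satisfy l ≥ 2:
n=3 → 5; n=4 → 12; n=5 → 21; n=6 → 32.
Orbitals: 5 + 12 + 21 + 32 = 70. Including both spin states (m_s = ±1/2) gives 2 × 70 = 140 states.

140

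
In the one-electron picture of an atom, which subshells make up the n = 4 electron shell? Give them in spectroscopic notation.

4s, 4p, 4d, 4f

For n = 4, ℓ runs from 0 to 3. In spectroscopic notation ℓ = 0,1,2,… ↔ s,p,d,f,g,h,i, so the subshells are 4s, 4p, 4d, 4f.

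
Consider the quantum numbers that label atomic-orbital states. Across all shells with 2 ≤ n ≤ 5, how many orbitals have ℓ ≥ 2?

Work shell by shell — for each n, count the (ℓ, m_ℓ) pairs that satisfy ℓ ≥ 2:
n=3 → 5; n=4 → 12; n=5 → 21.
Total orbitals: 5 + 12 + 21 = 38.

38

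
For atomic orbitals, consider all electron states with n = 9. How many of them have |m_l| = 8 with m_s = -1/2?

2

Go through l = 0, …, 8 (the values permitted for n = 9).
Orbitals with |m_l| = 8, by l: l=8 → 2.
Orbitals: 2. With m_s fixed to a single value there is one state per orbital, giving 2 states.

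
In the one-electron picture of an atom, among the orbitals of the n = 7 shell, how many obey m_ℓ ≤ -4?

6

Go through ℓ = 0, …, 6 (the values permitted for n = 7).
The (ℓ, m_ℓ) pairs meeting m_ℓ ≤ -4 give: ℓ=4 → 1; ℓ=5 → 2; ℓ=6 → 3.
Total orbitals: 1 + 2 + 3 = 6.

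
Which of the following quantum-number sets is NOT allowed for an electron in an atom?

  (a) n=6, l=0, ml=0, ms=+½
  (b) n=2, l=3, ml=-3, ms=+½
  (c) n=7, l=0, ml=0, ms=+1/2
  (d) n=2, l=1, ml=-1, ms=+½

(b) has l = 3 ≥ n = 2, violating 0 ≤ l ≤ n−1.
The remaining sets (a), (c), (d) satisfy all four rules.

(b)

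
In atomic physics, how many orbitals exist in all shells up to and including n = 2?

5

Total orbitals = 1² + 2² = 5.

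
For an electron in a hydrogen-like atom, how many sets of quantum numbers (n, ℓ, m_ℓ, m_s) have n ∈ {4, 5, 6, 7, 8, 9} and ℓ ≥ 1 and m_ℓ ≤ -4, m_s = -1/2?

For each n in the range, tally the orbitals obeying ℓ ≥ 1 and m_ℓ ≤ -4:
n=5 → 1; n=6 → 3; n=7 → 6; n=8 → 10; n=9 → 15.
Orbitals: 1 + 3 + 6 + 10 + 15 = 35. With m_s fixed to -1/2 there is one state per orbital, so 35 states.

35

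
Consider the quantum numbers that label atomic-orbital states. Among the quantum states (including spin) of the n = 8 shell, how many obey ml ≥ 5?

The (l, ml) pairs meeting ml ≥ 5 give: l=5 → 1; l=6 → 2; l=7 → 3.
Orbitals: 1 + 2 + 3 = 6. Each orbital carries two spin states, so 6 × 2 = 12 states.

12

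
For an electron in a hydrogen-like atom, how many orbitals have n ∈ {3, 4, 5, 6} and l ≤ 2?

Work shell by shell — for each n, count the (l, ml) pairs that satisfy l ≤ 2:
n=3 → 9; n=4 → 9; n=5 → 9; n=6 → 9.
Total orbitals: 9 + 9 + 9 + 9 = 36.

36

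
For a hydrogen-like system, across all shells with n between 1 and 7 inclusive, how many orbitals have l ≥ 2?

For each n in the range, tally the orbitals obeying l ≥ 2:
n=3 → 5; n=4 → 12; n=5 → 21; n=6 → 32; n=7 → 45.
Total orbitals: 5 + 12 + 21 + 32 + 45 = 115.

115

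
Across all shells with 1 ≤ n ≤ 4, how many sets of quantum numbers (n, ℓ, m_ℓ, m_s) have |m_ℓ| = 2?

Treat each shell separately and count matching orbitals:
n=3 → 2; n=4 → 4.
Orbitals: 2 + 4 = 6. Including both spin states (m_s = ±1/2) gives 2 × 6 = 12 states.

12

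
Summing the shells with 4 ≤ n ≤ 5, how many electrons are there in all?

82

Shell n has n² orbitals: 4²=16 + 5²=25 = 41 orbitals.
Two spin states per orbital: 2 × 41 = 82 electrons.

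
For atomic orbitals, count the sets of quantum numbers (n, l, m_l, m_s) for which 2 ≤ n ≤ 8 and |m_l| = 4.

Treat each shell separately and count matching orbitals:
n=5 → 2; n=6 → 4; n=7 → 6; n=8 → 8.
Orbitals: 2 + 4 + 6 + 8 = 20. Including both spin states (m_s = ±1/2) gives 2 × 20 = 40 states.

40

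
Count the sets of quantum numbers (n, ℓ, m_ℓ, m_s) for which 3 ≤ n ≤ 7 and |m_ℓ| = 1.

80

Count contributing orbitals for each principal shell:
n=3 → 4; n=4 → 6; n=5 → 8; n=6 → 10; n=7 → 12.
Orbitals: 4 + 6 + 8 + 10 + 12 = 40. Including both spin states (m_s = ±1/2) gives 2 × 40 = 80 states.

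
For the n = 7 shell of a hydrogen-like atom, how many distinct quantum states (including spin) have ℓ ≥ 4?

66

Per ℓ-value: ℓ=4 → 9; ℓ=5 → 11; ℓ=6 → 13.
Orbitals: 9 + 11 + 13 = 33. Each orbital carries two spin states, so 33 × 2 = 66 states.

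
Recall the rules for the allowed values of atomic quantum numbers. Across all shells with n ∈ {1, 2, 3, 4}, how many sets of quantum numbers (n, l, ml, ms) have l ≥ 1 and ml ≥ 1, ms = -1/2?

Count contributing orbitals for each principal shell:
n=2 → 1; n=3 → 3; n=4 → 6.
Orbitals: 1 + 3 + 6 = 10. With ms fixed to -1/2 there is one state per orbital, so 10 states.

10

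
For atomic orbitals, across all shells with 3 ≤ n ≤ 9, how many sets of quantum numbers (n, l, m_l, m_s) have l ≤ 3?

210

Treat each shell separately and count matching orbitals:
n=3 → 9; n=4 → 16; n=5 → 16; n=6 → 16; n=7 → 16; n=8 → 16; n=9 → 16.
Orbitals: 9 + 16 + 16 + 16 + 16 + 16 + 16 = 105. Including both spin states (m_s = ±1/2) gives 2 × 105 = 210 states.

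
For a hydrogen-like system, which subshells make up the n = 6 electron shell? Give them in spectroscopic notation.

For n = 6, l runs from 0 to 5. In spectroscopic notation l = 0,1,2,… ↔ s,p,d,f,g,h,i, so the subshells are 6s, 6p, 6d, 6f, 6g, 6h.

6s, 6p, 6d, 6f, 6g, 6h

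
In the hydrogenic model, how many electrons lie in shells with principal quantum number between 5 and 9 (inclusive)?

510

Shell n has n² orbitals: 5²=25 + 6²=36 + 7²=49 + 8²=64 + 9²=81 = 255 orbitals.
Two spin states per orbital: 2 × 255 = 510 electrons.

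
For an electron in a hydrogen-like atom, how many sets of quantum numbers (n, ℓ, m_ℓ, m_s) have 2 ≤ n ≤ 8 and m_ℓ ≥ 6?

8

Count contributing orbitals for each principal shell:
n=7 → 1; n=8 → 3.
Orbitals: 1 + 3 = 4. Including both spin states (m_s = ±1/2) gives 2 × 4 = 8 states.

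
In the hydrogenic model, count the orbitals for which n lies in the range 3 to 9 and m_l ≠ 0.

238

Count contributing orbitals for each principal shell:
n=3 → 6; n=4 → 12; n=5 → 20; n=6 → 30; n=7 → 42; n=8 → 56; n=9 → 72.
Total orbitals: 6 + 12 + 20 + 30 + 42 + 56 + 72 = 238.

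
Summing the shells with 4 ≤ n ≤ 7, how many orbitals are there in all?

Shell n has n² orbitals: 4²=16 + 5²=25 + 6²=36 + 7²=49 = 126 orbitals.

126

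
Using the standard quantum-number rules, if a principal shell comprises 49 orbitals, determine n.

n = 7

n² = 49 ⇒ n = 7.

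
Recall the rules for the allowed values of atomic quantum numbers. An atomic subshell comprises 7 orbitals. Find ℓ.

ℓ = 3

2ℓ+1 = 7 gives ℓ = 3.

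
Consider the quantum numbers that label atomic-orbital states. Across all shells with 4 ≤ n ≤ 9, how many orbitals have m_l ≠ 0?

Work shell by shell — for each n, count the (l, m_l) pairs that satisfy m_l ≠ 0:
n=4 → 12; n=5 → 20; n=6 → 30; n=7 → 42; n=8 → 56; n=9 → 72.
Total orbitals: 12 + 20 + 30 + 42 + 56 + 72 = 232.

232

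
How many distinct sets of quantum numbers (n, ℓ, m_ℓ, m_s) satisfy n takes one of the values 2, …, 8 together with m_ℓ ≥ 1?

168

Per-shell orbital counts meeting the constraint:
n=2 → 1; n=3 → 3; n=4 → 6; n=5 → 10; n=6 → 15; n=7 → 21; n=8 → 28.
Orbitals: 1 + 3 + 6 + 10 + 15 + 21 + 28 = 84. Including both spin states (m_s = ±1/2) gives 2 × 84 = 168 states.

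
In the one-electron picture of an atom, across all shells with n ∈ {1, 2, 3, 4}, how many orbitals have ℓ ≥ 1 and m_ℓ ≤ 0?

Go shell by shell, enumerating (ℓ, m_ℓ) with ℓ ≥ 1 and m_ℓ ≤ 0:
n=2 → 2; n=3 → 5; n=4 → 9.
Total orbitals: 2 + 5 + 9 = 16.

16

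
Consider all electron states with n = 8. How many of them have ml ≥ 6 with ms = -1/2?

Orbitals with ml ≥ 6, by l: l=6 → 1; l=7 → 2.
Orbitals: 1 + 2 = 3. With ms fixed to a single value there is one state per orbital, giving 3 states.

3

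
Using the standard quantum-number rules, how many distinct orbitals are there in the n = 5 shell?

25

The n = 5 shell contains n² = 5² = 25 orbitals.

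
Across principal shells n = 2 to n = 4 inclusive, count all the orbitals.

Shell n has n² orbitals: 2²=4 + 3²=9 + 4²=16 = 29 orbitals.

29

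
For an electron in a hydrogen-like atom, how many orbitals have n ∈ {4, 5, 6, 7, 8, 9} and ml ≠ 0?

232

Count contributing orbitals for each principal shell:
n=4 → 12; n=5 → 20; n=6 → 30; n=7 → 42; n=8 → 56; n=9 → 72.
Total orbitals: 12 + 20 + 30 + 42 + 56 + 72 = 232.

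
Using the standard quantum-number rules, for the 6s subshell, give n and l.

The leading integer gives n = 6; the letter 's' means l = 0.

n = 6, l = 0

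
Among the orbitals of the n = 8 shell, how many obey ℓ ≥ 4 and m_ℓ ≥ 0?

Go through ℓ = 0, …, 7 (the values permitted for n = 8).
The (ℓ, m_ℓ) pairs meeting ℓ ≥ 4 and m_ℓ ≥ 0 give: ℓ=4 → 5; ℓ=5 → 6; ℓ=6 → 7; ℓ=7 → 8.
Total orbitals: 5 + 6 + 7 + 8 = 26.

26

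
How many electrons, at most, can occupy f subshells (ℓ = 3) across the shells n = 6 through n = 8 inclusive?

An f subshell (ℓ = 3) exists for every n ≥ 4, so shells n = 6, 7, 8 each contribute one — 3 subshells.
Since each f subshell holds 2(2·3+1) = 14 electrons, the total is 3 × 14 = 42.

42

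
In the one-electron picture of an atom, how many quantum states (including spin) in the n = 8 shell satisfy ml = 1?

14

Go through l = 0, …, 7 (the values permitted for n = 8).
The (l, ml) pairs meeting ml = 1 give: l=1 → 1; l=2 → 1; l=3 → 1; l=4 → 1; l=5 → 1; l=6 → 1; l=7 → 1.
Orbitals: 1 + 1 + 1 + 1 + 1 + 1 + 1 = 7. Each orbital carries two spin states, so 7 × 2 = 14 states.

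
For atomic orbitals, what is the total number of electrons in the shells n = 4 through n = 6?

154

Shell n has n² orbitals: 4²=16 + 5²=25 + 6²=36 = 77 orbitals.
Two spin states per orbital: 2 × 77 = 154 electrons.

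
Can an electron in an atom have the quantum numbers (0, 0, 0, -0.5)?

No

The principal quantum number must be a positive integer (n ≥ 1), but here n = 0.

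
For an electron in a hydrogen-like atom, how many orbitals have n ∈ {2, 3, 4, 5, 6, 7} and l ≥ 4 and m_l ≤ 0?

Treat each shell separately and count matching orbitals:
n=5 → 5; n=6 → 11; n=7 → 18.
Total orbitals: 5 + 11 + 18 = 34.

34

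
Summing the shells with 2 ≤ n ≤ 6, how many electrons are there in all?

180

Shell n has n² orbitals: 2²=4 + 3²=9 + 4²=16 + 5²=25 + 6²=36 = 90 orbitals.
Two spin states per orbital: 2 × 90 = 180 electrons.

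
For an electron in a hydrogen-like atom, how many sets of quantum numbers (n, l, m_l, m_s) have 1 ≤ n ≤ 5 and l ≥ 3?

Per-shell orbital counts meeting the constraint:
n=4 → 7; n=5 → 16.
Orbitals: 7 + 16 = 23. Including both spin states (m_s = ±1/2) gives 2 × 23 = 46 states.

46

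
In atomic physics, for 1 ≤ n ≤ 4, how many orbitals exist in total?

Total orbitals = 1² + 2² + 3² + 4² = 30.

30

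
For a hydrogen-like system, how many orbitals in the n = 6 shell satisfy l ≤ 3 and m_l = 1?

3

With n = 6 the allowed l are 0, 1, …, 5.
Contributions: l=1 → 1; l=2 → 1; l=3 → 1.
Total orbitals: 1 + 1 + 1 = 3.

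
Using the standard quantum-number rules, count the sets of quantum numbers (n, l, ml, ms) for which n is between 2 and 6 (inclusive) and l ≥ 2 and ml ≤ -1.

Go shell by shell, enumerating (l, ml) with l ≥ 2 and ml ≤ -1:
n=3 → 2; n=4 → 5; n=5 → 9; n=6 → 14.
Orbitals: 2 + 5 + 9 + 14 = 30. Including both spin states (ms = ±1/2) gives 2 × 30 = 60 states.

60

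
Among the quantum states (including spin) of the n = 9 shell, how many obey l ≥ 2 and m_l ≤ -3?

42

The n = 9 shell has l = 0 through 8; check each.
Orbitals with l ≥ 2 and m_l ≤ -3, by l: l=3 → 1; l=4 → 2; l=5 → 3; l=6 → 4; l=7 → 5; l=8 → 6.
Orbitals: 1 + 2 + 3 + 4 + 5 + 6 = 21. Each orbital carries two spin states, so 21 × 2 = 42 states.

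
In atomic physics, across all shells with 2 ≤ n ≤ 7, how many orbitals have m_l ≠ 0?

Per-shell orbital counts meeting the constraint:
n=2 → 2; n=3 → 6; n=4 → 12; n=5 → 20; n=6 → 30; n=7 → 42.
Total orbitals: 2 + 6 + 12 + 20 + 30 + 42 = 112.

112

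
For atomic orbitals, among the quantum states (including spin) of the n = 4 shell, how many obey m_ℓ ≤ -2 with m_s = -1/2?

3

The (ℓ, m_ℓ) pairs meeting m_ℓ ≤ -2 give: ℓ=2 → 1; ℓ=3 → 2.
Orbitals: 1 + 2 = 3. With m_s fixed to a single value there is one state per orbital, giving 3 states.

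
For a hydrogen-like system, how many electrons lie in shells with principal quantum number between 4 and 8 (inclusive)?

380

Shell n has n² orbitals: 4²=16 + 5²=25 + 6²=36 + 7²=49 + 8²=64 = 190 orbitals.
Two spin states per orbital: 2 × 190 = 380 electrons.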